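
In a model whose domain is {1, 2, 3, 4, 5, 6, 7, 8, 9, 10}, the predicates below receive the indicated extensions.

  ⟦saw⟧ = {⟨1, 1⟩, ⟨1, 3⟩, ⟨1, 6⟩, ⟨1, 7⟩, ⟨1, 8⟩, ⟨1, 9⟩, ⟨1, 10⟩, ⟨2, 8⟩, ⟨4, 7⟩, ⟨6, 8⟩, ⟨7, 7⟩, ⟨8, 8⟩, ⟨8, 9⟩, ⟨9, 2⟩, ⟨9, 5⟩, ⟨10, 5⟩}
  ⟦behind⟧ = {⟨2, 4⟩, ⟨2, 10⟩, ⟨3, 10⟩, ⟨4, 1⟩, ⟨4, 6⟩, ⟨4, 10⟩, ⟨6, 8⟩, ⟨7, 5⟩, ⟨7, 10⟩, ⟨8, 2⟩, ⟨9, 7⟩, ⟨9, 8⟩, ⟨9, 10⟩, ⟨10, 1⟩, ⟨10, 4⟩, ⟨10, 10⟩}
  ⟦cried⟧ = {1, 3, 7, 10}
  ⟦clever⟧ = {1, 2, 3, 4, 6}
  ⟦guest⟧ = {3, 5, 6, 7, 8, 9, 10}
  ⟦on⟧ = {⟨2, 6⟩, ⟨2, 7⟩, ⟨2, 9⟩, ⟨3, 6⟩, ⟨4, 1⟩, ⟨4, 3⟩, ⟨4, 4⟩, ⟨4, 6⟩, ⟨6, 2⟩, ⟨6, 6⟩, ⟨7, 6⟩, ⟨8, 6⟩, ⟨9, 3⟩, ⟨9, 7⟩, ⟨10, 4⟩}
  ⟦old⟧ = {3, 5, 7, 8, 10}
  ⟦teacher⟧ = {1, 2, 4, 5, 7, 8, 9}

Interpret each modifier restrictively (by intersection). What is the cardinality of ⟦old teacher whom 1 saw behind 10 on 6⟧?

1

⟦whom 1 saw⟧ = {x : ⟨1, x⟩ ∈ ⟦saw⟧} = {1, 3, 6, 7, 8, 9, 10}
⟦behind 10⟧ = {x : ⟨x, 10⟩ ∈ ⟦behind⟧} = {2, 3, 4, 7, 9, 10}
⟦on 6⟧ = {x : ⟨x, 6⟩ ∈ ⟦on⟧} = {2, 3, 4, 6, 7, 8}
⟦teacher⟧ = {1, 2, 4, 5, 7, 8, 9}
… ∩ ⟦whom 1 saw⟧ = {1, 2, 4, 5, 7, 8, 9} ∩ {1, 3, 6, 7, 8, 9, 10} = {1, 7, 8, 9}
… ∩ ⟦behind 10⟧ = {1, 7, 8, 9} ∩ {2, 3, 4, 7, 9, 10} = {7, 9}
… ∩ ⟦on 6⟧ = {7, 9} ∩ {2, 3, 4, 6, 7, 8} = {7}
… ∩ ⟦old⟧ = {7} ∩ {3, 5, 7, 8, 10} = {7}
⟦old teacher whom 1 saw behind 10 on 6⟧ = {7}, so the cardinality is 1.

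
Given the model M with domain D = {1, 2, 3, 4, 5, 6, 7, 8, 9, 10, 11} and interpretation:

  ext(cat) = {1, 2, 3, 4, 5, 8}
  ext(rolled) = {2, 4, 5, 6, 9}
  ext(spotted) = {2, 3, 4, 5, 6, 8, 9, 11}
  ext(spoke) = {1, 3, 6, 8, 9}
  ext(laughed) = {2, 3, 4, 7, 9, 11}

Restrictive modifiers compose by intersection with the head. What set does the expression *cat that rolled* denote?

{2, 4, 5}

⟦that rolled⟧ = ⟦rolled⟧ = {2, 4, 5, 6, 9}
⟦cat⟧ = {1, 2, 3, 4, 5, 8}
… ∩ ⟦that rolled⟧ = {1, 2, 3, 4, 5, 8} ∩ {2, 4, 5, 6, 9} = {2, 4, 5}
So ⟦cat that rolled⟧ = {2, 4, 5}.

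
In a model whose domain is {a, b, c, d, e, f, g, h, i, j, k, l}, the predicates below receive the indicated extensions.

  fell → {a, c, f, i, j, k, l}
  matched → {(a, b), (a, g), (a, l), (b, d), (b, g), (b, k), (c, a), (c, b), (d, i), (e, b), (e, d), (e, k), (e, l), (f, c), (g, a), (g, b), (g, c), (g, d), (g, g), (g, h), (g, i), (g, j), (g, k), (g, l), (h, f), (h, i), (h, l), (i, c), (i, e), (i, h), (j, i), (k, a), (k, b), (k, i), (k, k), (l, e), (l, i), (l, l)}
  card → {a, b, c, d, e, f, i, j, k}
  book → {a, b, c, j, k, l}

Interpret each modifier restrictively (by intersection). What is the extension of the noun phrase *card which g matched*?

⟦which g matched⟧ = {x : ⟨g, x⟩ ∈ ⟦matched⟧} = {a, b, c, d, g, h, i, j, k, l}
⟦card⟧ = {a, b, c, d, e, f, i, j, k}
… ∩ ⟦which g matched⟧ = {a, b, c, d, e, f, i, j, k} ∩ {a, b, c, d, g, h, i, j, k, l} = {a, b, c, d, i, j, k}
So ⟦card which g matched⟧ = {a, b, c, d, i, j, k}.

{a, b, c, d, i, j, k}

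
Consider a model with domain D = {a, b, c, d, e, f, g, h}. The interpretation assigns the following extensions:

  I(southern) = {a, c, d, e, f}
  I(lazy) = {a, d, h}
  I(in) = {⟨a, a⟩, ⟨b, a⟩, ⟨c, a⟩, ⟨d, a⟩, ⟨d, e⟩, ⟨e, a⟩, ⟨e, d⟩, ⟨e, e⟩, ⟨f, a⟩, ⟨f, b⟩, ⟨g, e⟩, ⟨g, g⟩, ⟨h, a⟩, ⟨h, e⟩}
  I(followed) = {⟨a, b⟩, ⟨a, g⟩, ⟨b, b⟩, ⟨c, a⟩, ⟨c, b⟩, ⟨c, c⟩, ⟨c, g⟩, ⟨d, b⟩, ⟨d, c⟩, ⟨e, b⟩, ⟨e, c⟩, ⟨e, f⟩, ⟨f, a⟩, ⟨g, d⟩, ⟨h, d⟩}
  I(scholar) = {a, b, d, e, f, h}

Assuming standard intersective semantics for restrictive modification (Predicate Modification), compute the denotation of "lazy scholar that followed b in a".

⟦that followed b⟧ = {x : ⟨x, b⟩ ∈ ⟦followed⟧} = {a, b, c, d, e}
⟦in a⟧ = {x : ⟨x, a⟩ ∈ ⟦in⟧} = {a, b, c, d, e, f, h}
⟦scholar⟧ = {a, b, d, e, f, h}
… ∩ ⟦that followed b⟧ = {a, b, d, e, f, h} ∩ {a, b, c, d, e} = {a, b, d, e}
… ∩ ⟦in a⟧ = {a, b, d, e} ∩ {a, b, c, d, e, f, h} = {a, b, d, e}
… ∩ ⟦lazy⟧ = {a, b, d, e} ∩ {a, d, h} = {a, d}
So ⟦lazy scholar that followed b in a⟧ = {a, d}.

{a, d}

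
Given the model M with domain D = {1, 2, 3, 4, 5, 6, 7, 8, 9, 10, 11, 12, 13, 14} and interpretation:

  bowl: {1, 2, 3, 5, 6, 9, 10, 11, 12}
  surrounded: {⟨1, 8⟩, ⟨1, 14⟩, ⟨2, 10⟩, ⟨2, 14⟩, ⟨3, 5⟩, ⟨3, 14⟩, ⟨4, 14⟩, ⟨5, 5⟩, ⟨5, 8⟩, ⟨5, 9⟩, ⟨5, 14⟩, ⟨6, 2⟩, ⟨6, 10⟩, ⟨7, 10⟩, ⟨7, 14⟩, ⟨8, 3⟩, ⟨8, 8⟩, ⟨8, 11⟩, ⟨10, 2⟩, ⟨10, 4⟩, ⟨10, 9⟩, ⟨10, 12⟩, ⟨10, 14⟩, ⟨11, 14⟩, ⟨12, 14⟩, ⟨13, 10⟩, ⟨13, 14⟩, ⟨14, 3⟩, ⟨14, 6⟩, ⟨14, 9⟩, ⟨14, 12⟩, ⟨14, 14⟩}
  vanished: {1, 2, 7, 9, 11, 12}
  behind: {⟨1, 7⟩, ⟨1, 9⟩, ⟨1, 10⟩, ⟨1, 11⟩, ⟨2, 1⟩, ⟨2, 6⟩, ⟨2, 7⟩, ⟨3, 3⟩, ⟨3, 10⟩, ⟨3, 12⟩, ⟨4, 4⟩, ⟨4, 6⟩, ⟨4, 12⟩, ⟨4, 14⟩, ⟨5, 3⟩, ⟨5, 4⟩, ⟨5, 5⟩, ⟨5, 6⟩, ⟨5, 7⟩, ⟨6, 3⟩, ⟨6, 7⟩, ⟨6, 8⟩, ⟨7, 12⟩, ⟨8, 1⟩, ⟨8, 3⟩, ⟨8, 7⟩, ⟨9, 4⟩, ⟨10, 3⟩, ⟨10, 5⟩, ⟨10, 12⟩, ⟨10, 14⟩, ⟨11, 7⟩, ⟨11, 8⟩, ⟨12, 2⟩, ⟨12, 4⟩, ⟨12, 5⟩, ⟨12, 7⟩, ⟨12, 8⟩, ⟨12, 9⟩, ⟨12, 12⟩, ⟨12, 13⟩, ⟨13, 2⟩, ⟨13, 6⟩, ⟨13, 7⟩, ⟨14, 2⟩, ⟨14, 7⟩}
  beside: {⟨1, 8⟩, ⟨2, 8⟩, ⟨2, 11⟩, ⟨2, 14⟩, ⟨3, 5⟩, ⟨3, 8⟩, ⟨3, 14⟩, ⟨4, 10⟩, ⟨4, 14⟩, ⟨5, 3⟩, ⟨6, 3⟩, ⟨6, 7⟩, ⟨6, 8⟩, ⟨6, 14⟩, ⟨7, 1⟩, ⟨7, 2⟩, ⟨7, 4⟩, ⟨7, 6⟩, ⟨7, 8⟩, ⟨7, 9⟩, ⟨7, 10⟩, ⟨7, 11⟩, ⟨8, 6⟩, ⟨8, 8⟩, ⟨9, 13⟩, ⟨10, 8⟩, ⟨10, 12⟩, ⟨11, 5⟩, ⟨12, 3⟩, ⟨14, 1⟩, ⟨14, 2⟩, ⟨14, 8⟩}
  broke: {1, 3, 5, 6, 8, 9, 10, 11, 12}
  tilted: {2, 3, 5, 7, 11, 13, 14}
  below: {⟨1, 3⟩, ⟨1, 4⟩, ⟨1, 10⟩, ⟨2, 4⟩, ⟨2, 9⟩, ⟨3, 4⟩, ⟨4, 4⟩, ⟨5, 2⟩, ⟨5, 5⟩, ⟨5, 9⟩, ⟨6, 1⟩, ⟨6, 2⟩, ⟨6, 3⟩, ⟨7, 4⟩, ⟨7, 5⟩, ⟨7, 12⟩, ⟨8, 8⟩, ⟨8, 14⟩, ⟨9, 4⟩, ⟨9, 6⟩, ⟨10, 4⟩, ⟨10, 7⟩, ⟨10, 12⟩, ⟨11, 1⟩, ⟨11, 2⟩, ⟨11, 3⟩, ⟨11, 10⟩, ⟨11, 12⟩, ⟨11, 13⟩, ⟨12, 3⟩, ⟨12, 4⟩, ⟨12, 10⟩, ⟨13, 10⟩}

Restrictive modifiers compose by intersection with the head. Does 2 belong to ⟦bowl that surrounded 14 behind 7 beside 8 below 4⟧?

⟦that surrounded 14⟧ = {x : ⟨x, 14⟩ ∈ ⟦surrounded⟧} = {1, 2, 3, 4, 5, 7, 10, 11, 12, 13, 14}
⟦behind 7⟧ = {x : ⟨x, 7⟩ ∈ ⟦behind⟧} = {1, 2, 5, 6, 8, 11, 12, 13, 14}
⟦beside 8⟧ = {x : ⟨x, 8⟩ ∈ ⟦beside⟧} = {1, 2, 3, 6, 7, 8, 10, 14}
⟦below 4⟧ = {x : ⟨x, 4⟩ ∈ ⟦below⟧} = {1, 2, 3, 4, 7, 9, 10, 12}
⟦bowl⟧ = {1, 2, 3, 5, 6, 9, 10, 11, 12}
… ∩ ⟦that surrounded 14⟧ = {1, 2, 3, 5, 6, 9, 10, 11, 12} ∩ {1, 2, 3, 4, 5, 7, 10, 11, 12, 13, 14} = {1, 2, 3, 5, 10, 11, 12}
… ∩ ⟦behind 7⟧ = {1, 2, 3, 5, 10, 11, 12} ∩ {1, 2, 5, 6, 8, 11, 12, 13, 14} = {1, 2, 5, 11, 12}
… ∩ ⟦beside 8⟧ = {1, 2, 5, 11, 12} ∩ {1, 2, 3, 6, 7, 8, 10, 14} = {1, 2}
… ∩ ⟦below 4⟧ = {1, 2} ∩ {1, 2, 3, 4, 7, 9, 10, 12} = {1, 2}
⟦bowl that surrounded 14 behind 7 beside 8 below 4⟧ = {1, 2}; 2 ∈ this set.

yes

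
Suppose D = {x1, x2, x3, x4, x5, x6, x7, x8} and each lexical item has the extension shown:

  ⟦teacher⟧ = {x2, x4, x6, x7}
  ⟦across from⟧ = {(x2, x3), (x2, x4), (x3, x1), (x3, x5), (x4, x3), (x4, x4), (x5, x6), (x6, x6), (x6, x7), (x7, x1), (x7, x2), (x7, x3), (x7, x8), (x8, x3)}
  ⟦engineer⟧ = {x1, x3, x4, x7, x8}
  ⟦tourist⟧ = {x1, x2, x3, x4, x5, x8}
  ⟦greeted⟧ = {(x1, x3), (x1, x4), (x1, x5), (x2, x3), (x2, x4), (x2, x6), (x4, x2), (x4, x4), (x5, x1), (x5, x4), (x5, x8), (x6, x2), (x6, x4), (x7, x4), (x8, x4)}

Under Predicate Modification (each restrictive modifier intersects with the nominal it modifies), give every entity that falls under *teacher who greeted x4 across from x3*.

{x2, x4, x7}

⟦who greeted x4⟧ = {x : ⟨x, x4⟩ ∈ ⟦greeted⟧} = {x1, x2, x4, x5, x6, x7, x8}
⟦across from x3⟧ = {x : ⟨x, x3⟩ ∈ ⟦across from⟧} = {x2, x4, x7, x8}
⟦teacher⟧ = {x2, x4, x6, x7}
… ∩ ⟦who greeted x4⟧ = {x2, x4, x6, x7} ∩ {x1, x2, x4, x5, x6, x7, x8} = {x2, x4, x6, x7}
… ∩ ⟦across from x3⟧ = {x2, x4, x6, x7} ∩ {x2, x4, x7, x8} = {x2, x4, x7}
So ⟦teacher who greeted x4 across from x3⟧ = {x2, x4, x7}.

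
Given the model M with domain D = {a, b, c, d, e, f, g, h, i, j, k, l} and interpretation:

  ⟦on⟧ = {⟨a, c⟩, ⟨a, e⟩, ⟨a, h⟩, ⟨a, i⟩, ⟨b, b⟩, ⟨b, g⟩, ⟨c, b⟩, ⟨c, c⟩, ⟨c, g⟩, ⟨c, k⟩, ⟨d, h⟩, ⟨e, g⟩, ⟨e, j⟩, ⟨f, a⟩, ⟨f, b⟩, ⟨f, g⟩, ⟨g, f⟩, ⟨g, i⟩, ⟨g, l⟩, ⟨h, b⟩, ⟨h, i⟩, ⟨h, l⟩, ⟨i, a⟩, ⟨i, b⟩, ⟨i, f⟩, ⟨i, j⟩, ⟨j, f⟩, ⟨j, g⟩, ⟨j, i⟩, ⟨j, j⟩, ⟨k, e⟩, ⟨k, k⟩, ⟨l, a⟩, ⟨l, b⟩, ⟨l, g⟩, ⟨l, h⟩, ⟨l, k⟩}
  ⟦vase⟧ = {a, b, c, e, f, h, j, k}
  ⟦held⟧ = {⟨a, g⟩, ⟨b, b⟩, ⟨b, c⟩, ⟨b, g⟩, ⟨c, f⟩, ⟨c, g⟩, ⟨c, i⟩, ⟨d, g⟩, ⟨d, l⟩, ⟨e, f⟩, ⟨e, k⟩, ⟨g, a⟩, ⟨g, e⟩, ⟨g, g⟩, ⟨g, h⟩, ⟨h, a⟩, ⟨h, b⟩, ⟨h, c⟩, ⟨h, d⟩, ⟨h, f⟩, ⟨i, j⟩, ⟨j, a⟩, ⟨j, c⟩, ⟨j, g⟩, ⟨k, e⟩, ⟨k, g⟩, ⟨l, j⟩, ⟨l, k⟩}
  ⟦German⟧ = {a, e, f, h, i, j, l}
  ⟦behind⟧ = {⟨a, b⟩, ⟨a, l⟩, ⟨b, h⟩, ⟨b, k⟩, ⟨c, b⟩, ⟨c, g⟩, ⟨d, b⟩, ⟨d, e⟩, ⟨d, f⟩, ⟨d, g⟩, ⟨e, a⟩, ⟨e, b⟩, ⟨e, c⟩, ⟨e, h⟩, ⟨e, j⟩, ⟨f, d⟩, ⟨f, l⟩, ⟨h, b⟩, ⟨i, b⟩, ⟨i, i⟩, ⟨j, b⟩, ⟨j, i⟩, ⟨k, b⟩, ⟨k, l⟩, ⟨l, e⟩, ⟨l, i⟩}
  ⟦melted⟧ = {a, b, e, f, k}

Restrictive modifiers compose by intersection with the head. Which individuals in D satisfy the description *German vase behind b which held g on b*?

⟦behind b⟧ = {x : ⟨x, b⟩ ∈ ⟦behind⟧} = {a, c, d, e, h, i, j, k}
⟦which held g⟧ = {x : ⟨x, g⟩ ∈ ⟦held⟧} = {a, b, c, d, g, j, k}
⟦on b⟧ = {x : ⟨x, b⟩ ∈ ⟦on⟧} = {b, c, f, h, i, l}
⟦vase⟧ = {a, b, c, e, f, h, j, k}
… ∩ ⟦behind b⟧ = {a, b, c, e, f, h, j, k} ∩ {a, c, d, e, h, i, j, k} = {a, c, e, h, j, k}
… ∩ ⟦which held g⟧ = {a, c, e, h, j, k} ∩ {a, b, c, d, g, j, k} = {a, c, j, k}
… ∩ ⟦on b⟧ = {a, c, j, k} ∩ {b, c, f, h, i, l} = {c}
… ∩ ⟦German⟧ = {c} ∩ {a, e, f, h, i, j, l} = ∅
So ⟦German vase behind b which held g on b⟧ = { }.

{ }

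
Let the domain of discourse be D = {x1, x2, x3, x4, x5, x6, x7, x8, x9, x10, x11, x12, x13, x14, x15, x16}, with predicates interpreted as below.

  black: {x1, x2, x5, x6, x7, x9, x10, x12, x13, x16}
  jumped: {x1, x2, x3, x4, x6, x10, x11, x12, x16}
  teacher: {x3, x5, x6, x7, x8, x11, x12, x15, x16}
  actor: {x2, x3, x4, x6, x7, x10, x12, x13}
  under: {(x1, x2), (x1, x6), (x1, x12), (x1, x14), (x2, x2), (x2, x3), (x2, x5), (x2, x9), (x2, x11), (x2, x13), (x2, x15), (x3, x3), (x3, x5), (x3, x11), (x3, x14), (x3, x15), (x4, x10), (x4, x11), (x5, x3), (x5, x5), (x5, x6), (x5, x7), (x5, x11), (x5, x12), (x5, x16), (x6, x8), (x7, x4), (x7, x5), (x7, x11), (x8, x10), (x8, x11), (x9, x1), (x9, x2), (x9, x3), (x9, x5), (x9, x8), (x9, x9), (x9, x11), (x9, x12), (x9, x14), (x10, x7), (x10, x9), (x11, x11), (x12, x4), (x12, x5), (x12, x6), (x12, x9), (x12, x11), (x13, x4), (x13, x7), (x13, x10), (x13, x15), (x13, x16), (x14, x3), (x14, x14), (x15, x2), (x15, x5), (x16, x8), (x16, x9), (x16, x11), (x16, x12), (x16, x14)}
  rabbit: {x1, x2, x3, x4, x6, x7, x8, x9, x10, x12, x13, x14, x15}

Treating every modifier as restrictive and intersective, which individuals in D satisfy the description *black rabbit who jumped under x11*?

{x2, x12}

⟦who jumped⟧ = ⟦jumped⟧ = {x1, x2, x3, x4, x6, x10, x11, x12, x16}
⟦under x11⟧ = {x : ⟨x, x11⟩ ∈ ⟦under⟧} = {x2, x3, x4, x5, x7, x8, x9, x11, x12, x16}
⟦rabbit⟧ = {x1, x2, x3, x4, x6, x7, x8, x9, x10, x12, x13, x14, x15}
… ∩ ⟦who jumped⟧ = {x1, x2, x3, x4, x6, x7, x8, x9, x10, x12, x13, x14, x15} ∩ {x1, x2, x3, x4, x6, x10, x11, x12, x16} = {x1, x2, x3, x4, x6, x10, x12}
… ∩ ⟦under x11⟧ = {x1, x2, x3, x4, x6, x10, x12} ∩ {x2, x3, x4, x5, x7, x8, x9, x11, x12, x16} = {x2, x3, x4, x12}
… ∩ ⟦black⟧ = {x2, x3, x4, x12} ∩ {x1, x2, x5, x6, x7, x9, x10, x12, x13, x16} = {x2, x12}
So ⟦black rabbit who jumped under x11⟧ = {x2, x12}.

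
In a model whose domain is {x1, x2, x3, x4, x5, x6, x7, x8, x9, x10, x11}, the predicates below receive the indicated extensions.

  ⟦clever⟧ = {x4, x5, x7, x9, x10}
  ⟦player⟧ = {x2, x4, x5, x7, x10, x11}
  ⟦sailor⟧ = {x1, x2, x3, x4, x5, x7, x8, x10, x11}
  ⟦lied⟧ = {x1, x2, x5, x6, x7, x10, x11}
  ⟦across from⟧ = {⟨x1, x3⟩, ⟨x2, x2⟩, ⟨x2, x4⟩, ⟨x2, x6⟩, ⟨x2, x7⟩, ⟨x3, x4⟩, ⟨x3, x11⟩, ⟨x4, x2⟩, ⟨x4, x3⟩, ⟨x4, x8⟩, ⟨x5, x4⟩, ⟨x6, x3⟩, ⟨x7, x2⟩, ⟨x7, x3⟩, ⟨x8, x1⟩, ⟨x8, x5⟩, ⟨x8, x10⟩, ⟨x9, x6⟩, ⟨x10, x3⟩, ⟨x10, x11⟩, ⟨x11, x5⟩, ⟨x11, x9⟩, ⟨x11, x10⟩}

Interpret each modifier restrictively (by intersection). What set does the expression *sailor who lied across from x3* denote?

{x1, x7, x10}

⟦who lied⟧ = ⟦lied⟧ = {x1, x2, x5, x6, x7, x10, x11}
⟦across from x3⟧ = {x : ⟨x, x3⟩ ∈ ⟦across from⟧} = {x1, x4, x6, x7, x10}
⟦sailor⟧ = {x1, x2, x3, x4, x5, x7, x8, x10, x11}
… ∩ ⟦who lied⟧ = {x1, x2, x3, x4, x5, x7, x8, x10, x11} ∩ {x1, x2, x5, x6, x7, x10, x11} = {x1, x2, x5, x7, x10, x11}
… ∩ ⟦across from x3⟧ = {x1, x2, x5, x7, x10, x11} ∩ {x1, x4, x6, x7, x10} = {x1, x7, x10}
So ⟦sailor who lied across from x3⟧ = {x1, x7, x10}.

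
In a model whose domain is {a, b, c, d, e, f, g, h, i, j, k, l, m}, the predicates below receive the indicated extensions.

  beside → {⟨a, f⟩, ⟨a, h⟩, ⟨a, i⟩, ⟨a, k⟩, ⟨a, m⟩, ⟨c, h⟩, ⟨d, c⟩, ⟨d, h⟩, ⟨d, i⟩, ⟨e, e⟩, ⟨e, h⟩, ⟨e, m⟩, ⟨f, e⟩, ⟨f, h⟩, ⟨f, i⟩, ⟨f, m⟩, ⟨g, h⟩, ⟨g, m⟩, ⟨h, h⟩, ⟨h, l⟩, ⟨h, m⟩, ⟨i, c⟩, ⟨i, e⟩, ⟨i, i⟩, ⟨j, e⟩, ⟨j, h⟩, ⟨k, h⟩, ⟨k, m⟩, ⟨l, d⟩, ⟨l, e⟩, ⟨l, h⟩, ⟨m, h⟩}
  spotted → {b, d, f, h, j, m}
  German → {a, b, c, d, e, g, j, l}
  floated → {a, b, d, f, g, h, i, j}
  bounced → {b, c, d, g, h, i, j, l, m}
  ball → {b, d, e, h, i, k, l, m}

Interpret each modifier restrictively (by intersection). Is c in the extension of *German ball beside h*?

⟦beside h⟧ = {x : ⟨x, h⟩ ∈ ⟦beside⟧} = {a, c, d, e, f, g, h, j, k, l, m}
⟦ball⟧ = {b, d, e, h, i, k, l, m}
… ∩ ⟦beside h⟧ = {b, d, e, h, i, k, l, m} ∩ {a, c, d, e, f, g, h, j, k, l, m} = {d, e, h, k, l, m}
… ∩ ⟦German⟧ = {d, e, h, k, l, m} ∩ {a, b, c, d, e, g, j, l} = {d, e, l}
⟦German ball beside h⟧ = {d, e, l}; c ∉ this set.

no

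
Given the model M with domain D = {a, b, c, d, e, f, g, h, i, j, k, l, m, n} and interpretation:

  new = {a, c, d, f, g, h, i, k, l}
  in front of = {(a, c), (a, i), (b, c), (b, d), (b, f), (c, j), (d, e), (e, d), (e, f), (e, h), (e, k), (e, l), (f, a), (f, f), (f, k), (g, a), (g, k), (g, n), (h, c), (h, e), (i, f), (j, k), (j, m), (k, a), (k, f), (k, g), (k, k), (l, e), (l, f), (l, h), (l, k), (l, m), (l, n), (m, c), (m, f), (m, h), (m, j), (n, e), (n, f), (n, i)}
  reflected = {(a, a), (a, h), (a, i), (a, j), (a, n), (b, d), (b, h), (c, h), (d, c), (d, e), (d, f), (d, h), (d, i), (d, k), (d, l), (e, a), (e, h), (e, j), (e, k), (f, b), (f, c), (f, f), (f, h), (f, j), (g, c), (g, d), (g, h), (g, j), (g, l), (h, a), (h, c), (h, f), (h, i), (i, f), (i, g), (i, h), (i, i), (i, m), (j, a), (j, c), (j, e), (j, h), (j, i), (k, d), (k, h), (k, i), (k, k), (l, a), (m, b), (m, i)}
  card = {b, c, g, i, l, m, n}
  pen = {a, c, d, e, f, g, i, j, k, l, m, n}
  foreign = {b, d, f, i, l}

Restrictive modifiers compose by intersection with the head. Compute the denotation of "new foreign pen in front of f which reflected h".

⟦in front of f⟧ = {x : ⟨x, f⟩ ∈ ⟦in front of⟧} = {b, e, f, i, k, l, m, n}
⟦which reflected h⟧ = {x : ⟨x, h⟩ ∈ ⟦reflected⟧} = {a, b, c, d, e, f, g, i, j, k}
⟦pen⟧ = {a, c, d, e, f, g, i, j, k, l, m, n}
… ∩ ⟦in front of f⟧ = {a, c, d, e, f, g, i, j, k, l, m, n} ∩ {b, e, f, i, k, l, m, n} = {e, f, i, k, l, m, n}
… ∩ ⟦which reflected h⟧ = {e, f, i, k, l, m, n} ∩ {a, b, c, d, e, f, g, i, j, k} = {e, f, i, k}
… ∩ ⟦new⟧ = {e, f, i, k} ∩ {a, c, d, f, g, h, i, k, l} = {f, i, k}
… ∩ ⟦foreign⟧ = {f, i, k} ∩ {b, d, f, i, l} = {f, i}
So ⟦new foreign pen in front of f which reflected h⟧ = {f, i}.

{f, i}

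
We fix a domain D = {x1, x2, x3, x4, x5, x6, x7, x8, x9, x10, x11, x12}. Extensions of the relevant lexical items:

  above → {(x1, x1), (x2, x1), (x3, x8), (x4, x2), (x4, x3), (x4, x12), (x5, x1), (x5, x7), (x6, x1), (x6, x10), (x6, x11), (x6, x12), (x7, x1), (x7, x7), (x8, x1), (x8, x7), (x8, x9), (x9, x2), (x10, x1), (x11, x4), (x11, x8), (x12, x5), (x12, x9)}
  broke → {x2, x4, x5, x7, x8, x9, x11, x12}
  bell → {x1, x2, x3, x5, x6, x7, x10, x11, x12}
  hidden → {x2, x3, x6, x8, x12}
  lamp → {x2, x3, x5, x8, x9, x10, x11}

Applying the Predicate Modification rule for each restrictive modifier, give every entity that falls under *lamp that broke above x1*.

{x2, x5, x8}

⟦that broke⟧ = ⟦broke⟧ = {x2, x4, x5, x7, x8, x9, x11, x12}
⟦above x1⟧ = {x : ⟨x, x1⟩ ∈ ⟦above⟧} = {x1, x2, x5, x6, x7, x8, x10}
⟦lamp⟧ = {x2, x3, x5, x8, x9, x10, x11}
… ∩ ⟦that broke⟧ = {x2, x3, x5, x8, x9, x10, x11} ∩ {x2, x4, x5, x7, x8, x9, x11, x12} = {x2, x5, x8, x9, x11}
… ∩ ⟦above x1⟧ = {x2, x5, x8, x9, x11} ∩ {x1, x2, x5, x6, x7, x8, x10} = {x2, x5, x8}
So ⟦lamp that broke above x1⟧ = {x2, x5, x8}.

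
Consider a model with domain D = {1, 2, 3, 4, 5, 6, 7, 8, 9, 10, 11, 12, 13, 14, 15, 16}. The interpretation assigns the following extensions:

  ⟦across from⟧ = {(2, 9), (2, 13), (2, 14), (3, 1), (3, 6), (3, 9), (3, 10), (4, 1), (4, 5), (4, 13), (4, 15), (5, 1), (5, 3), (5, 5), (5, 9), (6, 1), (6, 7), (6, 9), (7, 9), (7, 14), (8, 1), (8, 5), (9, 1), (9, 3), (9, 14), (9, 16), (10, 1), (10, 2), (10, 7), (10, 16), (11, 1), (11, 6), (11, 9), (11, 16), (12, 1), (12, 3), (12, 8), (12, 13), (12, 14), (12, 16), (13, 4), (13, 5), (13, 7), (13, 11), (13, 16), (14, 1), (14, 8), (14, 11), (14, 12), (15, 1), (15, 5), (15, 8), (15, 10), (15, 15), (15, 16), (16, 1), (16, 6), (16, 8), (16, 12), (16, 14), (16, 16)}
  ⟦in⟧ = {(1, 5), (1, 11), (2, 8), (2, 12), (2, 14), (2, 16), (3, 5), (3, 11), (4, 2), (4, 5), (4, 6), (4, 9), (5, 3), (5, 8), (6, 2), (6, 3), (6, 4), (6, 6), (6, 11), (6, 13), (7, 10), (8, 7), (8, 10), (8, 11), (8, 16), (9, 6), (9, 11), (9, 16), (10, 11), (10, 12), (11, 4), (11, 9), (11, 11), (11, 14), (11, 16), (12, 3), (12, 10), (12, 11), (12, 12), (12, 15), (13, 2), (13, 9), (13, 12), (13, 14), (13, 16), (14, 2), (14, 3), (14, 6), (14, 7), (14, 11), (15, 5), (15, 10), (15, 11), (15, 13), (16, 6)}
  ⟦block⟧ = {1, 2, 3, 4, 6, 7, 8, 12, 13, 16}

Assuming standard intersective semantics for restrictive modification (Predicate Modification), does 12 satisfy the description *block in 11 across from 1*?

yes

⟦in 11⟧ = {x : ⟨x, 11⟩ ∈ ⟦in⟧} = {1, 3, 6, 8, 9, 10, 11, 12, 14, 15}
⟦across from 1⟧ = {x : ⟨x, 1⟩ ∈ ⟦across from⟧} = {3, 4, 5, 6, 8, 9, 10, 11, 12, 14, 15, 16}
⟦block⟧ = {1, 2, 3, 4, 6, 7, 8, 12, 13, 16}
… ∩ ⟦in 11⟧ = {1, 2, 3, 4, 6, 7, 8, 12, 13, 16} ∩ {1, 3, 6, 8, 9, 10, 11, 12, 14, 15} = {1, 3, 6, 8, 12}
… ∩ ⟦across from 1⟧ = {1, 3, 6, 8, 12} ∩ {3, 4, 5, 6, 8, 9, 10, 11, 12, 14, 15, 16} = {3, 6, 8, 12}
⟦block in 11 across from 1⟧ = {3, 6, 8, 12}; 12 ∈ this set.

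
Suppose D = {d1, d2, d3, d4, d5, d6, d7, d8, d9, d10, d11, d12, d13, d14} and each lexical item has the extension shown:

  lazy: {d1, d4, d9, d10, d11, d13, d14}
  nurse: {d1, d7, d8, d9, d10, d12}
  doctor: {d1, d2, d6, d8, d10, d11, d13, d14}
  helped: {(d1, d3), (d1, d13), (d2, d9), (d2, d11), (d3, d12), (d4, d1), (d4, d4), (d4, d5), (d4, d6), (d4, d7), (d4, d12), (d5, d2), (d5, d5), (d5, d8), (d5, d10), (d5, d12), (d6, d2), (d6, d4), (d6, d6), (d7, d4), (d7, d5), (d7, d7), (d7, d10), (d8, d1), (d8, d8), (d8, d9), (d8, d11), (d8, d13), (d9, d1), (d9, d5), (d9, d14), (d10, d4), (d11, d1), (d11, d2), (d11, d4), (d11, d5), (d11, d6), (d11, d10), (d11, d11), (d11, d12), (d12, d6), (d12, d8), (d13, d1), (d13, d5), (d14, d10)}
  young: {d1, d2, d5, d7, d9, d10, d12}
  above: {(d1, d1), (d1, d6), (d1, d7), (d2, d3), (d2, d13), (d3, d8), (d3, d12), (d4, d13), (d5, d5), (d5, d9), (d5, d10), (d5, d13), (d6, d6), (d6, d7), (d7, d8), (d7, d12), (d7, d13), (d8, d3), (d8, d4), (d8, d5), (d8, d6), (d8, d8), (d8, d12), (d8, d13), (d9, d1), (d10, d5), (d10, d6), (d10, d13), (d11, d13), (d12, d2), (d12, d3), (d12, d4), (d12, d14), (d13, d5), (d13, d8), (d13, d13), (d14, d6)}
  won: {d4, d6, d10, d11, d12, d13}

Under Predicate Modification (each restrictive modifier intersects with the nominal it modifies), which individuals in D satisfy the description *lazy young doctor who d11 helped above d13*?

⟦who d11 helped⟧ = {x : ⟨d11, x⟩ ∈ ⟦helped⟧} = {d1, d2, d4, d5, d6, d10, d11, d12}
⟦above d13⟧ = {x : ⟨x, d13⟩ ∈ ⟦above⟧} = {d2, d4, d5, d7, d8, d10, d11, d13}
⟦doctor⟧ = {d1, d2, d6, d8, d10, d11, d13, d14}
… ∩ ⟦who d11 helped⟧ = {d1, d2, d6, d8, d10, d11, d13, d14} ∩ {d1, d2, d4, d5, d6, d10, d11, d12} = {d1, d2, d6, d10, d11}
… ∩ ⟦above d13⟧ = {d1, d2, d6, d10, d11} ∩ {d2, d4, d5, d7, d8, d10, d11, d13} = {d2, d10, d11}
… ∩ ⟦lazy⟧ = {d2, d10, d11} ∩ {d1, d4, d9, d10, d11, d13, d14} = {d10, d11}
… ∩ ⟦young⟧ = {d10, d11} ∩ {d1, d2, d5, d7, d9, d10, d12} = {d10}
So ⟦lazy young doctor who d11 helped above d13⟧ = {d10}.

{d10}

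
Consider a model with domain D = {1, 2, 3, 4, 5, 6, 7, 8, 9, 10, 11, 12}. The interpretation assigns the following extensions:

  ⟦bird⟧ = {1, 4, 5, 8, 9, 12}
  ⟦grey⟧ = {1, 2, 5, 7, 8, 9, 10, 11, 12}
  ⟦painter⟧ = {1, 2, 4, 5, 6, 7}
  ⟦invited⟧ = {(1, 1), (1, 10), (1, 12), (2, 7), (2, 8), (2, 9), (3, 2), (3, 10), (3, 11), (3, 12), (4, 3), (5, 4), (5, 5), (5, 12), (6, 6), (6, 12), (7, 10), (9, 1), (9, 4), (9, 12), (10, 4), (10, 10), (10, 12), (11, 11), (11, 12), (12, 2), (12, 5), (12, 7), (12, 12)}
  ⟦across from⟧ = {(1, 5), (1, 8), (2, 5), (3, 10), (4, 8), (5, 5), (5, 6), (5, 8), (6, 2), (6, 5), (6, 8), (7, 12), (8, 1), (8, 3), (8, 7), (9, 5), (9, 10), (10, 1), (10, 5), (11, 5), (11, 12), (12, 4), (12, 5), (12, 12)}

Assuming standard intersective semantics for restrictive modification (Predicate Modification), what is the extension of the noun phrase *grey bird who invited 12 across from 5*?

⟦who invited 12⟧ = {x : ⟨x, 12⟩ ∈ ⟦invited⟧} = {1, 3, 5, 6, 9, 10, 11, 12}
⟦across from 5⟧ = {x : ⟨x, 5⟩ ∈ ⟦across from⟧} = {1, 2, 5, 6, 9, 10, 11, 12}
⟦bird⟧ = {1, 4, 5, 8, 9, 12}
… ∩ ⟦who invited 12⟧ = {1, 4, 5, 8, 9, 12} ∩ {1, 3, 5, 6, 9, 10, 11, 12} = {1, 5, 9, 12}
… ∩ ⟦across from 5⟧ = {1, 5, 9, 12} ∩ {1, 2, 5, 6, 9, 10, 11, 12} = {1, 5, 9, 12}
… ∩ ⟦grey⟧ = {1, 5, 9, 12} ∩ {1, 2, 5, 7, 8, 9, 10, 11, 12} = {1, 5, 9, 12}
So ⟦grey bird who invited 12 across from 5⟧ = {1, 5, 9, 12}.

{1, 5, 9, 12}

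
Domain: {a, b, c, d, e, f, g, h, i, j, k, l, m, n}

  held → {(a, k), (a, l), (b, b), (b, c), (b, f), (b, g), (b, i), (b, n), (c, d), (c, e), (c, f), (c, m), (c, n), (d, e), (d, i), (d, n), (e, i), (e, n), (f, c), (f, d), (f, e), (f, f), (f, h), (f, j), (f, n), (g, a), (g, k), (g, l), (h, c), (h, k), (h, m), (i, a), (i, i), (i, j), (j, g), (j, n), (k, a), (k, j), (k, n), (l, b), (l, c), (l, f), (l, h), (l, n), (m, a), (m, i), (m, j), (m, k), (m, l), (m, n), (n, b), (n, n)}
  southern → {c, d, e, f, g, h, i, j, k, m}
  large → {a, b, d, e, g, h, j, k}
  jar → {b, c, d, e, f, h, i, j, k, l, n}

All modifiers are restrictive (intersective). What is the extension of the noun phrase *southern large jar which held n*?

{d, e, j, k}

⟦which held n⟧ = {x : ⟨x, n⟩ ∈ ⟦held⟧} = {b, c, d, e, f, j, k, l, m, n}
⟦jar⟧ = {b, c, d, e, f, h, i, j, k, l, n}
… ∩ ⟦which held n⟧ = {b, c, d, e, f, h, i, j, k, l, n} ∩ {b, c, d, e, f, j, k, l, m, n} = {b, c, d, e, f, j, k, l, n}
… ∩ ⟦southern⟧ = {b, c, d, e, f, j, k, l, n} ∩ {c, d, e, f, g, h, i, j, k, m} = {c, d, e, f, j, k}
… ∩ ⟦large⟧ = {c, d, e, f, j, k} ∩ {a, b, d, e, g, h, j, k} = {d, e, j, k}
So ⟦southern large jar which held n⟧ = {d, e, j, k}.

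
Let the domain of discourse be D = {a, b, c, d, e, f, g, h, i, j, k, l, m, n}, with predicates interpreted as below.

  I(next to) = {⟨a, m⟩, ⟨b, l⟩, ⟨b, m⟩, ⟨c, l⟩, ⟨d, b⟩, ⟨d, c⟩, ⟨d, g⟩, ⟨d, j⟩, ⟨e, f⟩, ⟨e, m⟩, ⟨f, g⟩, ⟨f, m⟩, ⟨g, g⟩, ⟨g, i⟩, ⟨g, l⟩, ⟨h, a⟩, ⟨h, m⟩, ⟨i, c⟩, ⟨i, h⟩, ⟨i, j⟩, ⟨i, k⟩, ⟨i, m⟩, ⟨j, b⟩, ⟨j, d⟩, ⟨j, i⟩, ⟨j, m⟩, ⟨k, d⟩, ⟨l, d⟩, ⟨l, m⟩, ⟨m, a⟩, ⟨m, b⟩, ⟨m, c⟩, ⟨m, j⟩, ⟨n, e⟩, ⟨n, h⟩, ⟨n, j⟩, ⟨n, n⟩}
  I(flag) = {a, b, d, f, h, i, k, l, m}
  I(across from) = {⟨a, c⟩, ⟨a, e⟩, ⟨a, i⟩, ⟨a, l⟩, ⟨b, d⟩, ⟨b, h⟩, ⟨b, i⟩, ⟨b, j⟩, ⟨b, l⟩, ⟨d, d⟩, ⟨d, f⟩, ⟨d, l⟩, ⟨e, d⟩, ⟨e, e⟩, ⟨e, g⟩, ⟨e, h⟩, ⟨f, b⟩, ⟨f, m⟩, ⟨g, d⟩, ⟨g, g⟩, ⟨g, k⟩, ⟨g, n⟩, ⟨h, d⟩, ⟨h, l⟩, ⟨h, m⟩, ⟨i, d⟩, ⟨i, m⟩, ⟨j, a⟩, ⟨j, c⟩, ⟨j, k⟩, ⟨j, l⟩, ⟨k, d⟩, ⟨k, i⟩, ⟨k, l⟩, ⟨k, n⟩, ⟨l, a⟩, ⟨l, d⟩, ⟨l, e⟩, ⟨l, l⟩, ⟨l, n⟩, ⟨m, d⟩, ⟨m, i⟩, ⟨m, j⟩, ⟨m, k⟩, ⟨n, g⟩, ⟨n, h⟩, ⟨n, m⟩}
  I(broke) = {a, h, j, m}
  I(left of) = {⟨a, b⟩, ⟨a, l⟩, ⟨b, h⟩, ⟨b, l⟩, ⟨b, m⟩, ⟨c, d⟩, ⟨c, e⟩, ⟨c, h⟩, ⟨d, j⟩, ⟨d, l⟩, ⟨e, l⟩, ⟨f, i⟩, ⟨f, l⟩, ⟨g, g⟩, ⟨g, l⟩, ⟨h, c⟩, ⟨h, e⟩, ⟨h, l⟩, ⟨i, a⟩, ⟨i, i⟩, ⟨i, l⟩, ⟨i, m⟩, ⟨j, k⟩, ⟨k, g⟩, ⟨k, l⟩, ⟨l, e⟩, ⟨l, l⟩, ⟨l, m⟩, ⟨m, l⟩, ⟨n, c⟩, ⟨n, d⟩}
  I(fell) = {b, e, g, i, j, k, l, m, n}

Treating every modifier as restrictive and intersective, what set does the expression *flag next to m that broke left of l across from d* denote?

⟦next to m⟧ = {x : ⟨x, m⟩ ∈ ⟦next to⟧} = {a, b, e, f, h, i, j, l}
⟦that broke⟧ = ⟦broke⟧ = {a, h, j, m}
⟦left of l⟧ = {x : ⟨x, l⟩ ∈ ⟦left of⟧} = {a, b, d, e, f, g, h, i, k, l, m}
⟦across from d⟧ = {x : ⟨x, d⟩ ∈ ⟦across from⟧} = {b, d, e, g, h, i, k, l, m}
⟦flag⟧ = {a, b, d, f, h, i, k, l, m}
… ∩ ⟦next to m⟧ = {a, b, d, f, h, i, k, l, m} ∩ {a, b, e, f, h, i, j, l} = {a, b, f, h, i, l}
… ∩ ⟦that broke⟧ = {a, b, f, h, i, l} ∩ {a, h, j, m} = {a, h}
… ∩ ⟦left of l⟧ = {a, h} ∩ {a, b, d, e, f, g, h, i, k, l, m} = {a, h}
… ∩ ⟦across from d⟧ = {a, h} ∩ {b, d, e, g, h, i, k, l, m} = {h}
So ⟦flag next to m that broke left of l across from d⟧ = {h}.

{h}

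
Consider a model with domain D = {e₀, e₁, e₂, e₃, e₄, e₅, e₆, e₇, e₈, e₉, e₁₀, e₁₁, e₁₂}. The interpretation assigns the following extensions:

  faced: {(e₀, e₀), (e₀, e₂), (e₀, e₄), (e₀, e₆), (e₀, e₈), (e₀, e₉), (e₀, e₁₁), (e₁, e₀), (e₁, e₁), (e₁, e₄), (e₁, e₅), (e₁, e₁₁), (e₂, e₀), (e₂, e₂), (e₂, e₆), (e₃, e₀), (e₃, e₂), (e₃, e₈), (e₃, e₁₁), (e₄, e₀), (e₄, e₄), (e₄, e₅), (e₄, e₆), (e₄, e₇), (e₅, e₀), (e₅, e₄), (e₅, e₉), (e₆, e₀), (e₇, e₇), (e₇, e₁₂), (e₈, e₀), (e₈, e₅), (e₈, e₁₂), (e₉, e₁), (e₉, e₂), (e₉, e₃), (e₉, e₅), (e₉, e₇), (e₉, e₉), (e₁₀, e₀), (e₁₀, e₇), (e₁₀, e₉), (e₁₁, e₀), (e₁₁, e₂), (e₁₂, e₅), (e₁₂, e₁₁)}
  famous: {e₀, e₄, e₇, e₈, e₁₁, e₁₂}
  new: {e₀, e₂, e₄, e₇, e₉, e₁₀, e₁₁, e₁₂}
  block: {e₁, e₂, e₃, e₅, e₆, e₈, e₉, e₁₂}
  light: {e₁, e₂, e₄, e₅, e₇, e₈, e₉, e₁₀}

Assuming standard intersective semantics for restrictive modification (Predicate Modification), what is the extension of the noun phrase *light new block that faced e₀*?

⟦that faced e₀⟧ = {x : ⟨x, e₀⟩ ∈ ⟦faced⟧} = {e₀, e₁, e₂, e₃, e₄, e₅, e₆, e₈, e₁₀, e₁₁}
⟦block⟧ = {e₁, e₂, e₃, e₅, e₆, e₈, e₉, e₁₂}
… ∩ ⟦that faced e₀⟧ = {e₁, e₂, e₃, e₅, e₆, e₈, e₉, e₁₂} ∩ {e₀, e₁, e₂, e₃, e₄, e₅, e₆, e₈, e₁₀, e₁₁} = {e₁, e₂, e₃, e₅, e₆, e₈}
… ∩ ⟦light⟧ = {e₁, e₂, e₃, e₅, e₆, e₈} ∩ {e₁, e₂, e₄, e₅, e₇, e₈, e₉, e₁₀} = {e₁, e₂, e₅, e₈}
… ∩ ⟦new⟧ = {e₁, e₂, e₅, e₈} ∩ {e₀, e₂, e₄, e₇, e₉, e₁₀, e₁₁, e₁₂} = {e₂}
So ⟦light new block that faced e₀⟧ = {e₂}.

{e₂}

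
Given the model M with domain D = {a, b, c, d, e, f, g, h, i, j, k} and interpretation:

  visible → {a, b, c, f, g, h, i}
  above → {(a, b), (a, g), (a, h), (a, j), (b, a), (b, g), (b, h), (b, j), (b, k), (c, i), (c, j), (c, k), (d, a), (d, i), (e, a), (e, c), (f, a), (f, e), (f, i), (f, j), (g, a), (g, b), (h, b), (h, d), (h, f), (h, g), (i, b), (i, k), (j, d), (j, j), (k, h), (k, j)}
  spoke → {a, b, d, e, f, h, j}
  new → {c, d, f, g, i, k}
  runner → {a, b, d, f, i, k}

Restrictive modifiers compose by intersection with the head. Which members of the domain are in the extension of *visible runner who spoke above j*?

⟦who spoke⟧ = ⟦spoke⟧ = {a, b, d, e, f, h, j}
⟦above j⟧ = {x : ⟨x, j⟩ ∈ ⟦above⟧} = {a, b, c, f, j, k}
⟦runner⟧ = {a, b, d, f, i, k}
… ∩ ⟦who spoke⟧ = {a, b, d, f, i, k} ∩ {a, b, d, e, f, h, j} = {a, b, d, f}
… ∩ ⟦above j⟧ = {a, b, d, f} ∩ {a, b, c, f, j, k} = {a, b, f}
… ∩ ⟦visible⟧ = {a, b, f} ∩ {a, b, c, f, g, h, i} = {a, b, f}
So ⟦visible runner who spoke above j⟧ = {a, b, f}.

{a, b, f}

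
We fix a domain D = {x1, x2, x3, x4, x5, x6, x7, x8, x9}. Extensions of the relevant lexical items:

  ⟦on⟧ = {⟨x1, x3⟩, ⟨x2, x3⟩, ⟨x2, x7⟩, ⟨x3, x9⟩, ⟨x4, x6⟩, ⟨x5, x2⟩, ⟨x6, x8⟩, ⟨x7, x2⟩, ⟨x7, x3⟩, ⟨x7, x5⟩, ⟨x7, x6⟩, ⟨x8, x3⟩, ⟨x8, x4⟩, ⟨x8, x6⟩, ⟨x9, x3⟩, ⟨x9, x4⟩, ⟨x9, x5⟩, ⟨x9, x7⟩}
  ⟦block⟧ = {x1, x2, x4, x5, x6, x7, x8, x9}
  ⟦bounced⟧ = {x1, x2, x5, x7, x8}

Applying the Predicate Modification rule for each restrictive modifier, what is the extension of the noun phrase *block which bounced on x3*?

{x1, x2, x7, x8}

⟦which bounced⟧ = ⟦bounced⟧ = {x1, x2, x5, x7, x8}
⟦on x3⟧ = {x : ⟨x, x3⟩ ∈ ⟦on⟧} = {x1, x2, x7, x8, x9}
⟦block⟧ = {x1, x2, x4, x5, x6, x7, x8, x9}
… ∩ ⟦which bounced⟧ = {x1, x2, x4, x5, x6, x7, x8, x9} ∩ {x1, x2, x5, x7, x8} = {x1, x2, x5, x7, x8}
… ∩ ⟦on x3⟧ = {x1, x2, x5, x7, x8} ∩ {x1, x2, x7, x8, x9} = {x1, x2, x7, x8}
So ⟦block which bounced on x3⟧ = {x1, x2, x7, x8}.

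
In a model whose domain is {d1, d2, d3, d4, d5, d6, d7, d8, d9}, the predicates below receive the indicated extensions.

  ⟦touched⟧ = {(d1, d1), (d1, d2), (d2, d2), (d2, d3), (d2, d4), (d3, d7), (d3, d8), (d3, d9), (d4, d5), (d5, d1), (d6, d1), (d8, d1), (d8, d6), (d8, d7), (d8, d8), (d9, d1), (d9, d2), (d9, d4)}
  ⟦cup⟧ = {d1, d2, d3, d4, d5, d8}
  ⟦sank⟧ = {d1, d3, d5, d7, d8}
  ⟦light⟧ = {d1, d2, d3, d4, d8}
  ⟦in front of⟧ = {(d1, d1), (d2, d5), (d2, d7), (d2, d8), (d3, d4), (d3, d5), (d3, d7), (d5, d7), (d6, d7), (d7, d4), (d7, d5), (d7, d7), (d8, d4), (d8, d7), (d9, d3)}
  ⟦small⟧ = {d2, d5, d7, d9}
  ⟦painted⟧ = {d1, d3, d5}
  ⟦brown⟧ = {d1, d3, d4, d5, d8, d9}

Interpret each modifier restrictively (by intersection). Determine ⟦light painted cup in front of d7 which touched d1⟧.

⟦in front of d7⟧ = {x : ⟨x, d7⟩ ∈ ⟦in front of⟧} = {d2, d3, d5, d6, d7, d8}
⟦which touched d1⟧ = {x : ⟨x, d1⟩ ∈ ⟦touched⟧} = {d1, d5, d6, d8, d9}
⟦cup⟧ = {d1, d2, d3, d4, d5, d8}
… ∩ ⟦in front of d7⟧ = {d1, d2, d3, d4, d5, d8} ∩ {d2, d3, d5, d6, d7, d8} = {d2, d3, d5, d8}
… ∩ ⟦which touched d1⟧ = {d2, d3, d5, d8} ∩ {d1, d5, d6, d8, d9} = {d5, d8}
… ∩ ⟦light⟧ = {d5, d8} ∩ {d1, d2, d3, d4, d8} = {d8}
… ∩ ⟦painted⟧ = {d8} ∩ {d1, d3, d5} = ∅
So ⟦light painted cup in front of d7 which touched d1⟧ = {}.

{}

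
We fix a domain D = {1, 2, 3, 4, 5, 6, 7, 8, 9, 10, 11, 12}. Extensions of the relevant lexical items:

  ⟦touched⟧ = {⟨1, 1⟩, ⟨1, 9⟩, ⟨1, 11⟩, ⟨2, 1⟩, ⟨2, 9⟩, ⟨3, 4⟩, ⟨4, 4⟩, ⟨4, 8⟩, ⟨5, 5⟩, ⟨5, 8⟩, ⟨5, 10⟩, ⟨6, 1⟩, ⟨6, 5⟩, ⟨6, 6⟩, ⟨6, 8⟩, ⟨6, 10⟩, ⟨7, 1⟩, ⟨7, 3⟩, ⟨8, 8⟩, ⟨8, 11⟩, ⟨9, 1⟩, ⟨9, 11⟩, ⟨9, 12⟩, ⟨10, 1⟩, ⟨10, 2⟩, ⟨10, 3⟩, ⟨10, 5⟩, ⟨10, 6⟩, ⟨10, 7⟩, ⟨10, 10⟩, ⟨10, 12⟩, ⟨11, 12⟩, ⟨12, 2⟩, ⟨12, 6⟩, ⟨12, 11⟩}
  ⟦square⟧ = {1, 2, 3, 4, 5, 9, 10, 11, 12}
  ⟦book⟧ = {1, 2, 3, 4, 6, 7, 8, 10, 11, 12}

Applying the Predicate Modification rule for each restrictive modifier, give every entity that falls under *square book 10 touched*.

⟦10 touched⟧ = {x : ⟨10, x⟩ ∈ ⟦touched⟧} = {1, 2, 3, 5, 6, 7, 10, 12}
⟦book⟧ = {1, 2, 3, 4, 6, 7, 8, 10, 11, 12}
… ∩ ⟦10 touched⟧ = {1, 2, 3, 4, 6, 7, 8, 10, 11, 12} ∩ {1, 2, 3, 5, 6, 7, 10, 12} = {1, 2, 3, 6, 7, 10, 12}
… ∩ ⟦square⟧ = {1, 2, 3, 6, 7, 10, 12} ∩ {1, 2, 3, 4, 5, 9, 10, 11, 12} = {1, 2, 3, 10, 12}
So ⟦square book 10 touched⟧ = {1, 2, 3, 10, 12}.

{1, 2, 3, 10, 12}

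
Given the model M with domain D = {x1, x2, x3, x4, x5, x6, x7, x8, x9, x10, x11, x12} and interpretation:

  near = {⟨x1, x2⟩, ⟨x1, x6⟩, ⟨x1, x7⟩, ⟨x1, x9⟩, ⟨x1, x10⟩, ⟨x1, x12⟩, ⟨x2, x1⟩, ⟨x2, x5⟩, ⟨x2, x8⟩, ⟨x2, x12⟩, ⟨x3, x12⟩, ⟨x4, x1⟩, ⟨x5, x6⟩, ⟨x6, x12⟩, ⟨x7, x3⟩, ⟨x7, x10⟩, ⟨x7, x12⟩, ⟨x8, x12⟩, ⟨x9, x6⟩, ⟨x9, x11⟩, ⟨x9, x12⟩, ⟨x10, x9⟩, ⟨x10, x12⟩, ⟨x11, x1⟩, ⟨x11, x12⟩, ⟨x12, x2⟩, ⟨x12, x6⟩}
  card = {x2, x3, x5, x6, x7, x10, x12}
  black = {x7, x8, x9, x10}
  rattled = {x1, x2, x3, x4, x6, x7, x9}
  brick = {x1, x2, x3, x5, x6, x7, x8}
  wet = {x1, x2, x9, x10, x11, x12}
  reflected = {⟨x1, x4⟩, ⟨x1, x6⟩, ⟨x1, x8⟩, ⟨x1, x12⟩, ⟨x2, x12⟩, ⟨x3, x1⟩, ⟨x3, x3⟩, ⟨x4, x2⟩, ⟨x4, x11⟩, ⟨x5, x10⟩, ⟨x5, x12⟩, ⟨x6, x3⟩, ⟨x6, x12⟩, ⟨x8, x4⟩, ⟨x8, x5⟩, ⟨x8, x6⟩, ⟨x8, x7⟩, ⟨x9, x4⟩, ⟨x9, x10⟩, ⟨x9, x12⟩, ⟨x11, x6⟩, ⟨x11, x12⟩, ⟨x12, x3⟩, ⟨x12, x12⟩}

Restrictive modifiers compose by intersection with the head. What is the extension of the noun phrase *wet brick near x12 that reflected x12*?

{x1, x2}

⟦near x12⟧ = {x : ⟨x, x12⟩ ∈ ⟦near⟧} = {x1, x2, x3, x6, x7, x8, x9, x10, x11}
⟦that reflected x12⟧ = {x : ⟨x, x12⟩ ∈ ⟦reflected⟧} = {x1, x2, x5, x6, x9, x11, x12}
⟦brick⟧ = {x1, x2, x3, x5, x6, x7, x8}
… ∩ ⟦near x12⟧ = {x1, x2, x3, x5, x6, x7, x8} ∩ {x1, x2, x3, x6, x7, x8, x9, x10, x11} = {x1, x2, x3, x6, x7, x8}
… ∩ ⟦that reflected x12⟧ = {x1, x2, x3, x6, x7, x8} ∩ {x1, x2, x5, x6, x9, x11, x12} = {x1, x2, x6}
… ∩ ⟦wet⟧ = {x1, x2, x6} ∩ {x1, x2, x9, x10, x11, x12} = {x1, x2}
So ⟦wet brick near x12 that reflected x12⟧ = {x1, x2}.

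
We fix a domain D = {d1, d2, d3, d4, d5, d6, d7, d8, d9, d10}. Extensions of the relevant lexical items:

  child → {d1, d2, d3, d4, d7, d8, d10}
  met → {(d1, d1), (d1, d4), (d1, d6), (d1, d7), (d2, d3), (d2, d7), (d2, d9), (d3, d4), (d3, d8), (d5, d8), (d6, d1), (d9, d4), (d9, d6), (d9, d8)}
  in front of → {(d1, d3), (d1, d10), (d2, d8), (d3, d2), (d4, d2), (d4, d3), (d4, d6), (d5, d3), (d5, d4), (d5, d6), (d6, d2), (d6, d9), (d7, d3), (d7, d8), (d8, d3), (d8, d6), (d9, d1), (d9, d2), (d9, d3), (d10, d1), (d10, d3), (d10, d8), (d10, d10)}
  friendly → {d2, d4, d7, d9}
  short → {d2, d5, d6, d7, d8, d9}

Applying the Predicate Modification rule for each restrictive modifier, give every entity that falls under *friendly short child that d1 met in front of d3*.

{d7}

⟦that d1 met⟧ = {x : ⟨d1, x⟩ ∈ ⟦met⟧} = {d1, d4, d6, d7}
⟦in front of d3⟧ = {x : ⟨x, d3⟩ ∈ ⟦in front of⟧} = {d1, d4, d5, d7, d8, d9, d10}
⟦child⟧ = {d1, d2, d3, d4, d7, d8, d10}
… ∩ ⟦that d1 met⟧ = {d1, d2, d3, d4, d7, d8, d10} ∩ {d1, d4, d6, d7} = {d1, d4, d7}
… ∩ ⟦in front of d3⟧ = {d1, d4, d7} ∩ {d1, d4, d5, d7, d8, d9, d10} = {d1, d4, d7}
… ∩ ⟦friendly⟧ = {d1, d4, d7} ∩ {d2, d4, d7, d9} = {d4, d7}
… ∩ ⟦short⟧ = {d4, d7} ∩ {d2, d5, d6, d7, d8, d9} = {d7}
So ⟦friendly short child that d1 met in front of d3⟧ = {d7}.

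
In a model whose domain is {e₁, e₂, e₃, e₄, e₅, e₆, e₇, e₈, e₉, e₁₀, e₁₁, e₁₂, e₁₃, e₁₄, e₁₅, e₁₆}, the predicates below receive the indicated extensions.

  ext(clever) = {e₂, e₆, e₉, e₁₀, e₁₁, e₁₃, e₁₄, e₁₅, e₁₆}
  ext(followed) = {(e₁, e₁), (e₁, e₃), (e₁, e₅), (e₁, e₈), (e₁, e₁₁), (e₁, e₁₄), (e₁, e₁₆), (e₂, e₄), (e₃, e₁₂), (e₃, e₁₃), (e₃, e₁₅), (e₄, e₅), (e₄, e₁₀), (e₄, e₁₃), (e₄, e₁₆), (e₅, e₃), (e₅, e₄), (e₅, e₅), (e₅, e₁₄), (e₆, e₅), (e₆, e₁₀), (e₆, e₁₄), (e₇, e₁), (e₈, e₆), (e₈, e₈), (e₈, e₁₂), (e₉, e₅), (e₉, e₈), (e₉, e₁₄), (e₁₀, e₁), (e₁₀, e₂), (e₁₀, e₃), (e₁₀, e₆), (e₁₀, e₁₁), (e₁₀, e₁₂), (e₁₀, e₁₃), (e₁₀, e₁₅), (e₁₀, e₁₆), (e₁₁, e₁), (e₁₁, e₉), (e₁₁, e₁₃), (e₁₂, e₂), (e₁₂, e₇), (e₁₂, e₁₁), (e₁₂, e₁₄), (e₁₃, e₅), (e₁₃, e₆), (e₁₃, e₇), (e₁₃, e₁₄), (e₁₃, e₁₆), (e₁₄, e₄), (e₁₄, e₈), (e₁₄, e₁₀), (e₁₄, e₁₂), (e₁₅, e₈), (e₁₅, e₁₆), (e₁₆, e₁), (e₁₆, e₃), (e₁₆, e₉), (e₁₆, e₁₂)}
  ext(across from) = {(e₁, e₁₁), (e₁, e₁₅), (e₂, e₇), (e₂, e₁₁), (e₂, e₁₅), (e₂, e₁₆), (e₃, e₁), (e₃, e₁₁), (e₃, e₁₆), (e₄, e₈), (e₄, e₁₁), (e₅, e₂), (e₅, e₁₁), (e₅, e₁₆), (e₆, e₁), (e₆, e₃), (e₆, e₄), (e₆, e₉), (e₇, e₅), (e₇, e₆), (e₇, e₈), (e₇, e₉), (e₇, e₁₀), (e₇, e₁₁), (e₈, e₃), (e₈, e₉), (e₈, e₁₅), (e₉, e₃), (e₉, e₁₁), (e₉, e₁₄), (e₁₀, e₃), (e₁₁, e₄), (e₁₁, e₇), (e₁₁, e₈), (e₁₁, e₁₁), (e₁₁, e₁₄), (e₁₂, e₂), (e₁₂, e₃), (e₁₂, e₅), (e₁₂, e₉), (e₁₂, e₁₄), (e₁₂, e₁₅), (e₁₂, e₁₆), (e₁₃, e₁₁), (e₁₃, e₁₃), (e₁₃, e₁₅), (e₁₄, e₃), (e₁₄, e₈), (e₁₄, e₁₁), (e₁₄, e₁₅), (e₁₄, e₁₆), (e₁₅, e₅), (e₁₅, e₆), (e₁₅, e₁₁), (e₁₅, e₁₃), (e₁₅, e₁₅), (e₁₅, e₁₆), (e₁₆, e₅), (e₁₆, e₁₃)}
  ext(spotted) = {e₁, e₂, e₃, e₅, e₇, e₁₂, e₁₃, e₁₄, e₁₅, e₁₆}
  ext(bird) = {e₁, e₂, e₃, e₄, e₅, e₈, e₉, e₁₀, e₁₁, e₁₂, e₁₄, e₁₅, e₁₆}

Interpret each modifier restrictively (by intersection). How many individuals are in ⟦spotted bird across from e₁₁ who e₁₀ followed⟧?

⟦across from e₁₁⟧ = {x : ⟨x, e₁₁⟩ ∈ ⟦across from⟧} = {e₁, e₂, e₃, e₄, e₅, e₇, e₉, e₁₁, e₁₃, e₁₄, e₁₅}
⟦who e₁₀ followed⟧ = {x : ⟨e₁₀, x⟩ ∈ ⟦followed⟧} = {e₁, e₂, e₃, e₆, e₁₁, e₁₂, e₁₃, e₁₅, e₁₆}
⟦bird⟧ = {e₁, e₂, e₃, e₄, e₅, e₈, e₉, e₁₀, e₁₁, e₁₂, e₁₄, e₁₅, e₁₆}
… ∩ ⟦across from e₁₁⟧ = {e₁, e₂, e₃, e₄, e₅, e₈, e₉, e₁₀, e₁₁, e₁₂, e₁₄, e₁₅, e₁₆} ∩ {e₁, e₂, e₃, e₄, e₅, e₇, e₉, e₁₁, e₁₃, e₁₄, e₁₅} = {e₁, e₂, e₃, e₄, e₅, e₉, e₁₁, e₁₄, e₁₅}
… ∩ ⟦who e₁₀ followed⟧ = {e₁, e₂, e₃, e₄, e₅, e₉, e₁₁, e₁₄, e₁₅} ∩ {e₁, e₂, e₃, e₆, e₁₁, e₁₂, e₁₃, e₁₅, e₁₆} = {e₁, e₂, e₃, e₁₁, e₁₅}
… ∩ ⟦spotted⟧ = {e₁, e₂, e₃, e₁₁, e₁₅} ∩ {e₁, e₂, e₃, e₅, e₇, e₁₂, e₁₃, e₁₄, e₁₅, e₁₆} = {e₁, e₂, e₃, e₁₅}
⟦spotted bird across from e₁₁ who e₁₀ followed⟧ = {e₁, e₂, e₃, e₁₅}, so the cardinality is 4.

4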